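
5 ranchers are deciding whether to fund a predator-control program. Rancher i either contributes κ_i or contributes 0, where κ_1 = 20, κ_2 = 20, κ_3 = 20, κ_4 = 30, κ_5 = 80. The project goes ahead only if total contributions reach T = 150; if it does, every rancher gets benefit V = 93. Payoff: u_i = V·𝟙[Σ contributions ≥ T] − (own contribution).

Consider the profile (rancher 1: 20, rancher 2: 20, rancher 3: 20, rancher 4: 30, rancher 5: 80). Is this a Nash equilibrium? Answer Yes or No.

Total = 170 ≥ 150: provided.
Rancher 1 (pledges 20, payoff 73): dropping to 0 → total 150, payoff 93. Profitable deviation.

No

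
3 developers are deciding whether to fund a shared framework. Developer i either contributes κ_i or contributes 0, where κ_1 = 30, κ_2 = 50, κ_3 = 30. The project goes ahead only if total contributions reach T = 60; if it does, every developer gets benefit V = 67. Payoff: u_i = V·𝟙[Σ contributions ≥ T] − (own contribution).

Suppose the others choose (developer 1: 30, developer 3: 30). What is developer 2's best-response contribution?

0

Others' total = 60 ≥ 60; contributing adds cost 50 for no extra benefit.
Best response: 0.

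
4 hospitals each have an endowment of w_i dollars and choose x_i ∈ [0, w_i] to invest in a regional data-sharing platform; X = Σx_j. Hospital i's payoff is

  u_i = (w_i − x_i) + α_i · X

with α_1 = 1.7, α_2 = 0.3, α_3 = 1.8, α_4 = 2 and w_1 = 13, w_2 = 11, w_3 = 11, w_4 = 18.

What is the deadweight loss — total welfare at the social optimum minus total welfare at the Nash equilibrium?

∂u_i/∂x_i = α_i − 1, so hospital i contributes w_i if α_i > 1, else 0.
α_i > 1 for i ∈ {1, 3, 4}; NE contributions (13, 0, 11, 18), X = 42.
W^NE = Σw_i − X^NE + (Σα_i)·X^NE = 53 + 4.8·42 = 254.6.
Planner: ∂(Σu_j)/∂x_i = Σα_j − 1 = 4.8 > 0, so everyone contributes w_i; X^SO = 53, W^SO = 53 + 4.8·53 = 307.4.
Deadweight loss = 52.8.

52.8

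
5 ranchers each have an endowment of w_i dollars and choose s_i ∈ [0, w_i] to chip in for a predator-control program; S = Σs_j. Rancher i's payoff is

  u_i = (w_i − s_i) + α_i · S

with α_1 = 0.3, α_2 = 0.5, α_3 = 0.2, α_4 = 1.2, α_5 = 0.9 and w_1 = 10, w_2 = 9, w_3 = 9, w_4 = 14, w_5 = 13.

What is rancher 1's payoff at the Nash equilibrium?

14.2

∂u_i/∂s_i = α_i − 1, so rancher i contributes w_i if α_i > 1, else 0.
α_i > 1 for i ∈ {4}; NE contributions (0, 0, 0, 14, 0), S = 14.
u_1 = (10 − 0) + 0.3·14 = 14.2.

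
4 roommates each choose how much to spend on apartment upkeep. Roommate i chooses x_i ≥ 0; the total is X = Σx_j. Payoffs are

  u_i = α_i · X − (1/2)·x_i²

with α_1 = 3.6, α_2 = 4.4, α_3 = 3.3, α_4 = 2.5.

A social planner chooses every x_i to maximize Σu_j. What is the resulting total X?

55.2

Planner FOC: ∂(Σu_j)/∂x_i = (Σα_j) − x_i = 0, so x_i^SO = Σα_j = 13.8 for every i; X^SO = 55.2.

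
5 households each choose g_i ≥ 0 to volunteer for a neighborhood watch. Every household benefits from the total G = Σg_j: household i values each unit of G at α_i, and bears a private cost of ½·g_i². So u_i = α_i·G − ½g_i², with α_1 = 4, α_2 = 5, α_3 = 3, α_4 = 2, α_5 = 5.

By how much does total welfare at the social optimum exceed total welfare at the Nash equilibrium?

581

Household i's FOC: ∂u_i/∂g_i = α_i − g_i = 0, so g_i* = α_i.
NE contributions = (4, 5, 3, 2, 5); G = 19.
W^NE = (Σα)·G − ½Σα_i² = 19² − ½·79 = 321.5.
Planner sets g_i = Σα_j = 19 for every i, so G^SO = 5·19 = 95.
W^SO = (Σα)·G^SO − ½·5·(Σα)² = (5/2)·19² = 902.5.
Deadweight loss = W^SO − W^NE = 581.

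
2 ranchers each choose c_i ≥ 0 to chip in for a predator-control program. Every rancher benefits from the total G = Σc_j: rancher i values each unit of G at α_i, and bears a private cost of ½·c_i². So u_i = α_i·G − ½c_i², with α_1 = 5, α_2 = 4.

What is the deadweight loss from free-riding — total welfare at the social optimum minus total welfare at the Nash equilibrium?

Rancher i's FOC: ∂u_i/∂c_i = α_i − c_i = 0, so c_i* = α_i.
NE contributions = (5, 4); G = 9.
W^NE = (Σα)·G − ½Σα_i² = 9² − ½·41 = 60.5.
Planner sets c_i = Σα_j = 9 for every i, so G^SO = 2·9 = 18.
W^SO = (Σα)·G^SO − ½·2·(Σα)² = (2/2)·9² = 81.
Deadweight loss = W^SO − W^NE = 20.5.

20.5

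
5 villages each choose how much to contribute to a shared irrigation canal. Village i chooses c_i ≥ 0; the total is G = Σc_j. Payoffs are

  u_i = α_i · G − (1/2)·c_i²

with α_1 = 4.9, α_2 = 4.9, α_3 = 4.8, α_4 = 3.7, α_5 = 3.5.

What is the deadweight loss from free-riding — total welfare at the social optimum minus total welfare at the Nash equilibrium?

761.36

Village i's FOC: ∂u_i/∂c_i = α_i − c_i = 0, so c_i* = α_i.
NE contributions = (4.9, 4.9, 4.8, 3.7, 3.5); G = 21.8.
W^NE = (Σα)·G − ½Σα_i² = 21.8² − ½·97 = 426.74.
Planner sets c_i = Σα_j = 21.8 for every i, so G^SO = 5·21.8 = 109.
W^SO = (Σα)·G^SO − ½·5·(Σα)² = (5/2)·21.8² = 1188.1.
Deadweight loss = W^SO − W^NE = 761.36.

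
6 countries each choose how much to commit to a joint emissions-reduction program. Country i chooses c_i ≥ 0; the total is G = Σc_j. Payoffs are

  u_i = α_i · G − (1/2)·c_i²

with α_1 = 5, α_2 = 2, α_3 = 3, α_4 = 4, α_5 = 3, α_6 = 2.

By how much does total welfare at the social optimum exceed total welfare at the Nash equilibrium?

755.5

Country i's FOC: ∂u_i/∂c_i = α_i − c_i = 0, so c_i* = α_i.
NE contributions = (5, 2, 3, 4, 3, 2); G = 19.
W^NE = (Σα)·G − ½Σα_i² = 19² − ½·67 = 327.5.
Planner sets c_i = Σα_j = 19 for every i, so G^SO = 6·19 = 114.
W^SO = (Σα)·G^SO − ½·6·(Σα)² = (6/2)·19² = 1083.
Deadweight loss = W^SO − W^NE = 755.5.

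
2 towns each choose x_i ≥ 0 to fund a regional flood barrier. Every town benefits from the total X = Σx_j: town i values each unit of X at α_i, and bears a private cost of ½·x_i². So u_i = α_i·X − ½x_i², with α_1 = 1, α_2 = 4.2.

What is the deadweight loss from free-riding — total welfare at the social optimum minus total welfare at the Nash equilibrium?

9.32

Town i's FOC: ∂u_i/∂x_i = α_i − x_i = 0, so x_i* = α_i.
NE contributions = (1, 4.2); X = 5.2.
W^NE = (Σα)·X − ½Σα_i² = 5.2² − ½·18.64 = 17.72.
Planner sets x_i = Σα_j = 5.2 for every i, so X^SO = 2·5.2 = 10.4.
W^SO = (Σα)·X^SO − ½·2·(Σα)² = (2/2)·5.2² = 27.04.
Deadweight loss = W^SO − W^NE = 9.32.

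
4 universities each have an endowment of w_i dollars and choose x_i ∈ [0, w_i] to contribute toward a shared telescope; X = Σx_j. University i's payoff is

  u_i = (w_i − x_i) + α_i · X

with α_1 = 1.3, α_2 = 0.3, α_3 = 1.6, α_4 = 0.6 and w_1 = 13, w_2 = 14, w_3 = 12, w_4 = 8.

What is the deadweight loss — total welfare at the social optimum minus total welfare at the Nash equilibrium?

∂u_i/∂x_i = α_i − 1, so university i contributes w_i if α_i > 1, else 0.
α_i > 1 for i ∈ {1, 3}; NE contributions (13, 0, 12, 0), X = 25.
W^NE = Σw_i − X^NE + (Σα_i)·X^NE = 47 + 2.8·25 = 117.
Planner: ∂(Σu_j)/∂x_i = Σα_j − 1 = 2.8 > 0, so everyone contributes w_i; X^SO = 47, W^SO = 47 + 2.8·47 = 178.6.
Deadweight loss = 61.6.

61.6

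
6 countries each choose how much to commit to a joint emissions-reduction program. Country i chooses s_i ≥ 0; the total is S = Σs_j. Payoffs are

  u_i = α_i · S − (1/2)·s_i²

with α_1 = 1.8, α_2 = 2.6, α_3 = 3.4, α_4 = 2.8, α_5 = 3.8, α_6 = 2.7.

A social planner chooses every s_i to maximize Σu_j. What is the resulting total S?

Planner FOC: ∂(Σu_j)/∂s_i = (Σα_j) − s_i = 0, so s_i^SO = Σα_j = 17.1 for every i; S^SO = 102.6.

102.6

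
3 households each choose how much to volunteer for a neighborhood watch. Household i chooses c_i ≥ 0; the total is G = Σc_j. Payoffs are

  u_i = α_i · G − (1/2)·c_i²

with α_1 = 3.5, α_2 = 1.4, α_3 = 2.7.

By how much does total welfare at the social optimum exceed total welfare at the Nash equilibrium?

Household i's FOC: ∂u_i/∂c_i = α_i − c_i = 0, so c_i* = α_i.
NE contributions = (3.5, 1.4, 2.7); G = 7.6.
W^NE = (Σα)·G − ½Σα_i² = 7.6² − ½·21.5 = 47.01.
Planner sets c_i = Σα_j = 7.6 for every i, so G^SO = 3·7.6 = 22.8.
W^SO = (Σα)·G^SO − ½·3·(Σα)² = (3/2)·7.6² = 86.64.
Deadweight loss = W^SO − W^NE = 39.63.

39.63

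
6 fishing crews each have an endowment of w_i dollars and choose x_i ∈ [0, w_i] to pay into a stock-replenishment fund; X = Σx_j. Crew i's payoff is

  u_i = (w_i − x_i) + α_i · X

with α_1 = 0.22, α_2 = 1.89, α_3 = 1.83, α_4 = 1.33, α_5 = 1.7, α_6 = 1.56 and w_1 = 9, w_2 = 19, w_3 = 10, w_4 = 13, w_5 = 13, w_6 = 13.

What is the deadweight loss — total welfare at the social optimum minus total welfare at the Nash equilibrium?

∂u_i/∂x_i = α_i − 1, so crew i contributes w_i if α_i > 1, else 0.
α_i > 1 for i ∈ {2, 3, 4, 5, 6}; NE contributions (0, 19, 10, 13, 13, 13), X = 68.
W^NE = Σw_i − X^NE + (Σα_i)·X^NE = 77 + 7.53·68 = 589.04.
Planner: ∂(Σu_j)/∂x_i = Σα_j − 1 = 7.53 > 0, so everyone contributes w_i; X^SO = 77, W^SO = 77 + 7.53·77 = 656.81.
Deadweight loss = 67.77.

67.77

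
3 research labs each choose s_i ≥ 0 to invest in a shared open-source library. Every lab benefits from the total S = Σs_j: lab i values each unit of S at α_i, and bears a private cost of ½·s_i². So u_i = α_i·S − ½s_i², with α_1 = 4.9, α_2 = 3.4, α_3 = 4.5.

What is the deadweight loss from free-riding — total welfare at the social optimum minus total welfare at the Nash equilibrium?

109.83

Lab i's FOC: ∂u_i/∂s_i = α_i − s_i = 0, so s_i* = α_i.
NE contributions = (4.9, 3.4, 4.5); S = 12.8.
W^NE = (Σα)·S − ½Σα_i² = 12.8² − ½·55.82 = 135.93.
Planner sets s_i = Σα_j = 12.8 for every i, so S^SO = 3·12.8 = 38.4.
W^SO = (Σα)·S^SO − ½·3·(Σα)² = (3/2)·12.8² = 245.76.
Deadweight loss = W^SO − W^NE = 109.83.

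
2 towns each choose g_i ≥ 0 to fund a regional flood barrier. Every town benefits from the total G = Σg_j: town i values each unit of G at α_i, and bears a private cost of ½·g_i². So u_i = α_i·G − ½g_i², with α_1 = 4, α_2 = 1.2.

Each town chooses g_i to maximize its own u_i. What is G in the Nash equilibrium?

5.2

Town i's FOC: ∂u_i/∂g_i = α_i − g_i = 0, so g_i* = α_i.
NE contributions = (4, 1.2); G = 5.2.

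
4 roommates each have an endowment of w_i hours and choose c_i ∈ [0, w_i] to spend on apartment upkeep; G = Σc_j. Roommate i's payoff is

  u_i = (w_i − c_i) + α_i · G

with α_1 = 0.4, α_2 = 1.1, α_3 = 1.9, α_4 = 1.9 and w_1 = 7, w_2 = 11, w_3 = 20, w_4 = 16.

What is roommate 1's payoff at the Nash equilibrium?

∂u_i/∂c_i = α_i − 1, so roommate i contributes w_i if α_i > 1, else 0.
α_i > 1 for i ∈ {2, 3, 4}; NE contributions (0, 11, 20, 16), G = 47.
u_1 = (7 − 0) + 0.4·47 = 25.8.

25.8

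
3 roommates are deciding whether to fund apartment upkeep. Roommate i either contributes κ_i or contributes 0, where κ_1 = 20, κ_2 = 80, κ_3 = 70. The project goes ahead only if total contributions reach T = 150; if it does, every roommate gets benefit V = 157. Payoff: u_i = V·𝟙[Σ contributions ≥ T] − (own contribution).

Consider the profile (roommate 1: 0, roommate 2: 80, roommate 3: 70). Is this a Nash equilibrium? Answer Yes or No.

Total = 150 ≥ 150: provided.
Roommate 1 (pledges 0, payoff 157): pledging 20 → total 170, payoff 137. No gain.
Roommate 2 (pledges 80, payoff 77): dropping to 0 → total 70, payoff 0. No gain.
Roommate 3 (pledges 70, payoff 87): dropping to 0 → total 80, payoff 0. No gain.

Yes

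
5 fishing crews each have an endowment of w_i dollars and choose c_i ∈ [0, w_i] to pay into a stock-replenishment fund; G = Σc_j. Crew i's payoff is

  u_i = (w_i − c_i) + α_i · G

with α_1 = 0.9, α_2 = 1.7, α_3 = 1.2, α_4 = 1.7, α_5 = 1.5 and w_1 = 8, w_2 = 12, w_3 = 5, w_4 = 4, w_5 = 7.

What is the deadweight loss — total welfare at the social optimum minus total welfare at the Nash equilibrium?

48

∂u_i/∂c_i = α_i − 1, so crew i contributes w_i if α_i > 1, else 0.
α_i > 1 for i ∈ {2, 3, 4, 5}; NE contributions (0, 12, 5, 4, 7), G = 28.
W^NE = Σw_i − G^NE + (Σα_i)·G^NE = 36 + 6·28 = 204.
Planner: ∂(Σu_j)/∂c_i = Σα_j − 1 = 6 > 0, so everyone contributes w_i; G^SO = 36, W^SO = 36 + 6·36 = 252.
Deadweight loss = 48.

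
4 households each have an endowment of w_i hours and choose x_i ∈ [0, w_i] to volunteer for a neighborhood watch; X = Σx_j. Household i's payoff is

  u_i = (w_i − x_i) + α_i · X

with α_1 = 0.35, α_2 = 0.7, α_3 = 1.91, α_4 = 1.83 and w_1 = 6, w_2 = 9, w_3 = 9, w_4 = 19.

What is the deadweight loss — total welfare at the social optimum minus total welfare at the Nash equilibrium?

56.85

∂u_i/∂x_i = α_i − 1, so household i contributes w_i if α_i > 1, else 0.
α_i > 1 for i ∈ {3, 4}; NE contributions (0, 0, 9, 19), X = 28.
W^NE = Σw_i − X^NE + (Σα_i)·X^NE = 43 + 3.79·28 = 149.12.
Planner: ∂(Σu_j)/∂x_i = Σα_j − 1 = 3.79 > 0, so everyone contributes w_i; X^SO = 43, W^SO = 43 + 3.79·43 = 205.97.
Deadweight loss = 56.85.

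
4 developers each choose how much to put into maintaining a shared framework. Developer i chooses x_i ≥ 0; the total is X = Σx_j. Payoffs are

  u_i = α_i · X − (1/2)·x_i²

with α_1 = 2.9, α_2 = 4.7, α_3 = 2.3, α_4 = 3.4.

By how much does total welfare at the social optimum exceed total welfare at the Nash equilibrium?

200.565

Developer i's FOC: ∂u_i/∂x_i = α_i − x_i = 0, so x_i* = α_i.
NE contributions = (2.9, 4.7, 2.3, 3.4); X = 13.3.
W^NE = (Σα)·X − ½Σα_i² = 13.3² − ½·47.35 = 153.215.
Planner sets x_i = Σα_j = 13.3 for every i, so X^SO = 4·13.3 = 53.2.
W^SO = (Σα)·X^SO − ½·4·(Σα)² = (4/2)·13.3² = 353.78.
Deadweight loss = W^SO − W^NE = 200.565.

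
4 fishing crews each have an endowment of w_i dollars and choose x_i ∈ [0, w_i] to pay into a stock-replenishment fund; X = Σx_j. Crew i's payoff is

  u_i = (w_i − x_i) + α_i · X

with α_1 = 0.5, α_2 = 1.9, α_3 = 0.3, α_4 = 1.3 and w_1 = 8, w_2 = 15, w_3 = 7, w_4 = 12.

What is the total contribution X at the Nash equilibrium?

27

∂u_i/∂x_i = α_i − 1, so crew i contributes w_i if α_i > 1, else 0.
α_i > 1 for i ∈ {2, 4}; NE contributions (0, 15, 0, 12), X = 27.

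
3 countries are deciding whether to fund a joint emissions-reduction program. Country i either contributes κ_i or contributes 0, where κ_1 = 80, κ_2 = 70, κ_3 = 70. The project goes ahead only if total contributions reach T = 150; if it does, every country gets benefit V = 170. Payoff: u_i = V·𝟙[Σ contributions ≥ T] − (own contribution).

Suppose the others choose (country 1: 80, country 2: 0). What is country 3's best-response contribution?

Others' total = 80. Contributing 70 brings total to 150 ≥ 150: gain V − κ_3 = 100.
Best response: 70.

70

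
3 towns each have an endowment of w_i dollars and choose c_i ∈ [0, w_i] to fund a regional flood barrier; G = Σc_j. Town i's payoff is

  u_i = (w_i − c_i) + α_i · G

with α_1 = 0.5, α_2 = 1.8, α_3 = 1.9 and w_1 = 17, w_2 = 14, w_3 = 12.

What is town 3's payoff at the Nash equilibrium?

∂u_i/∂c_i = α_i − 1, so town i contributes w_i if α_i > 1, else 0.
α_i > 1 for i ∈ {2, 3}; NE contributions (0, 14, 12), G = 26.
u_3 = (12 − 12) + 1.9·26 = 49.4.

49.4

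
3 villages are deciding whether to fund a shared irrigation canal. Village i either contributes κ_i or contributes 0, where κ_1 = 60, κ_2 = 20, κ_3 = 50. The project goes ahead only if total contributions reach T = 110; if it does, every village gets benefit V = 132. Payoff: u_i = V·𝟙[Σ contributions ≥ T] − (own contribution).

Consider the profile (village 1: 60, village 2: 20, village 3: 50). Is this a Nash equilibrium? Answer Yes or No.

No

Total = 130 ≥ 110: provided.
Village 1 (pledges 60, payoff 72): dropping to 0 → total 70, payoff 0. No gain.
Village 2 (pledges 20, payoff 112): dropping to 0 → total 110, payoff 132. Profitable deviation.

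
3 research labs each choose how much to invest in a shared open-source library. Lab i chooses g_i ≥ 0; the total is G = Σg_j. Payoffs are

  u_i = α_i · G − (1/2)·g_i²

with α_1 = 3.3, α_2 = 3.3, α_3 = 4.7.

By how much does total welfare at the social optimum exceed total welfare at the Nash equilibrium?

85.78

Lab i's FOC: ∂u_i/∂g_i = α_i − g_i = 0, so g_i* = α_i.
NE contributions = (3.3, 3.3, 4.7); G = 11.3.
W^NE = (Σα)·G − ½Σα_i² = 11.3² − ½·43.87 = 105.755.
Planner sets g_i = Σα_j = 11.3 for every i, so G^SO = 3·11.3 = 33.9.
W^SO = (Σα)·G^SO − ½·3·(Σα)² = (3/2)·11.3² = 191.535.
Deadweight loss = W^SO − W^NE = 85.78.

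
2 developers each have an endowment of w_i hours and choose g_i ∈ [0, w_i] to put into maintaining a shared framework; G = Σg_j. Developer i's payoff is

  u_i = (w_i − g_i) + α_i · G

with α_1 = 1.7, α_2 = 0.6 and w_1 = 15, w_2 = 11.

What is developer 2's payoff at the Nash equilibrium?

20

∂u_i/∂g_i = α_i − 1, so developer i contributes w_i if α_i > 1, else 0.
α_i > 1 for i ∈ {1}; NE contributions (15, 0), G = 15.
u_2 = (11 − 0) + 0.6·15 = 20.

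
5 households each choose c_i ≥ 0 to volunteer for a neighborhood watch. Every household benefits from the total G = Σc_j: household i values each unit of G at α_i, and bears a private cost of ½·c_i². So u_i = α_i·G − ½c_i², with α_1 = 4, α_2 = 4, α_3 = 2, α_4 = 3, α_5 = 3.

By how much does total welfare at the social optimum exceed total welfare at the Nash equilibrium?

411

Household i's FOC: ∂u_i/∂c_i = α_i − c_i = 0, so c_i* = α_i.
NE contributions = (4, 4, 2, 3, 3); G = 16.
W^NE = (Σα)·G − ½Σα_i² = 16² − ½·54 = 229.
Planner sets c_i = Σα_j = 16 for every i, so G^SO = 5·16 = 80.
W^SO = (Σα)·G^SO − ½·5·(Σα)² = (5/2)·16² = 640.
Deadweight loss = W^SO − W^NE = 411.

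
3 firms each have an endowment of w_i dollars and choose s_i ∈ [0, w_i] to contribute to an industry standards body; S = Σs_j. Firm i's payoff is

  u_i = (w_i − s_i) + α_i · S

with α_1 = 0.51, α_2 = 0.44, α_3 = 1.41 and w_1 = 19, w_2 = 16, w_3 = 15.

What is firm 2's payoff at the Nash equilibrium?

22.6

∂u_i/∂s_i = α_i − 1, so firm i contributes w_i if α_i > 1, else 0.
α_i > 1 for i ∈ {3}; NE contributions (0, 0, 15), S = 15.
u_2 = (16 − 0) + 0.44·15 = 22.6.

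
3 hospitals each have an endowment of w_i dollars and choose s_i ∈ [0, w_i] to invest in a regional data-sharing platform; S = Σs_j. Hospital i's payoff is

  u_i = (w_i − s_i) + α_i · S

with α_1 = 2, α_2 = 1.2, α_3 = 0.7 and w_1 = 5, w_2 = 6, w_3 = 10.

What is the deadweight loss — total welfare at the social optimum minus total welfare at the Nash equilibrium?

∂u_i/∂s_i = α_i − 1, so hospital i contributes w_i if α_i > 1, else 0.
α_i > 1 for i ∈ {1, 2}; NE contributions (5, 6, 0), S = 11.
W^NE = Σw_i − S^NE + (Σα_i)·S^NE = 21 + 2.9·11 = 52.9.
Planner: ∂(Σu_j)/∂s_i = Σα_j − 1 = 2.9 > 0, so everyone contributes w_i; S^SO = 21, W^SO = 21 + 2.9·21 = 81.9.
Deadweight loss = 29.

29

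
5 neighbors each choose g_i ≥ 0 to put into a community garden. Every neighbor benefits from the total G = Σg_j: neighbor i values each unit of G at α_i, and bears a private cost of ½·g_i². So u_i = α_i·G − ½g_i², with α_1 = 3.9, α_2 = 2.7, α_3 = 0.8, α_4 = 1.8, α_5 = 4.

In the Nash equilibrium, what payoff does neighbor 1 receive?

43.875

Neighbor i's FOC: ∂u_i/∂g_i = α_i − g_i = 0, so g_i* = α_i.
NE contributions = (3.9, 2.7, 0.8, 1.8, 4); G = 13.2.
u_1 = α_1·G − ½·(g_1)² = 3.9·13.2 − ½·3.9² = 43.875.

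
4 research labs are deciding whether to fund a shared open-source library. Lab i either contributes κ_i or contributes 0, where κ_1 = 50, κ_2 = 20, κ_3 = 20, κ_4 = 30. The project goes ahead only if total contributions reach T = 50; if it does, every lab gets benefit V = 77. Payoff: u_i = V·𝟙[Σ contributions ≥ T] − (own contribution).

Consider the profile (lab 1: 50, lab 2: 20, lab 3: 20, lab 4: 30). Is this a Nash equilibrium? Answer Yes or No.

No

Total = 120 ≥ 50: provided.
Lab 1 (pledges 50, payoff 27): dropping to 0 → total 70, payoff 77. Profitable deviation.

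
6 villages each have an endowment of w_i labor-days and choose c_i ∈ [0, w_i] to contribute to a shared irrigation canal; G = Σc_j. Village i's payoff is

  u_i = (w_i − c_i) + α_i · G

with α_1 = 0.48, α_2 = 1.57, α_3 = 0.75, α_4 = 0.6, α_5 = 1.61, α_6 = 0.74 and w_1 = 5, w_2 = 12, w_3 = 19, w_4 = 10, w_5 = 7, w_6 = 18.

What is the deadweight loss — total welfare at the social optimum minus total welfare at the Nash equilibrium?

247

∂u_i/∂c_i = α_i − 1, so village i contributes w_i if α_i > 1, else 0.
α_i > 1 for i ∈ {2, 5}; NE contributions (0, 12, 0, 0, 7, 0), G = 19.
W^NE = Σw_i − G^NE + (Σα_i)·G^NE = 71 + 4.75·19 = 161.25.
Planner: ∂(Σu_j)/∂c_i = Σα_j − 1 = 4.75 > 0, so everyone contributes w_i; G^SO = 71, W^SO = 71 + 4.75·71 = 408.25.
Deadweight loss = 247.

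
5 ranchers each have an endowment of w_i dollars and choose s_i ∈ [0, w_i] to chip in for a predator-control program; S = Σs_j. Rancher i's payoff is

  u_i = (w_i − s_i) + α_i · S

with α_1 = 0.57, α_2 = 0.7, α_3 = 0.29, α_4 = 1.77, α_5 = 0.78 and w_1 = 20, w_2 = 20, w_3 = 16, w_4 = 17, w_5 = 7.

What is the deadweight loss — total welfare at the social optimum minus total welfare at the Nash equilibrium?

195.93

∂u_i/∂s_i = α_i − 1, so rancher i contributes w_i if α_i > 1, else 0.
α_i > 1 for i ∈ {4}; NE contributions (0, 0, 0, 17, 0), S = 17.
W^NE = Σw_i − S^NE + (Σα_i)·S^NE = 80 + 3.11·17 = 132.87.
Planner: ∂(Σu_j)/∂s_i = Σα_j − 1 = 3.11 > 0, so everyone contributes w_i; S^SO = 80, W^SO = 80 + 3.11·80 = 328.8.
Deadweight loss = 195.93.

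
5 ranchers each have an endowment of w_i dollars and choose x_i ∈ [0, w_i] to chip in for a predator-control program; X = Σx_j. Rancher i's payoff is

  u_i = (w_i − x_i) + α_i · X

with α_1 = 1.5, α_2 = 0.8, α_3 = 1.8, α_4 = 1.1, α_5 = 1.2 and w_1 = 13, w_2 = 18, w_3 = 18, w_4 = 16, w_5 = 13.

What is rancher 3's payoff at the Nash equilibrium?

∂u_i/∂x_i = α_i − 1, so rancher i contributes w_i if α_i > 1, else 0.
α_i > 1 for i ∈ {1, 3, 4, 5}; NE contributions (13, 0, 18, 16, 13), X = 60.
u_3 = (18 − 18) + 1.8·60 = 108.

108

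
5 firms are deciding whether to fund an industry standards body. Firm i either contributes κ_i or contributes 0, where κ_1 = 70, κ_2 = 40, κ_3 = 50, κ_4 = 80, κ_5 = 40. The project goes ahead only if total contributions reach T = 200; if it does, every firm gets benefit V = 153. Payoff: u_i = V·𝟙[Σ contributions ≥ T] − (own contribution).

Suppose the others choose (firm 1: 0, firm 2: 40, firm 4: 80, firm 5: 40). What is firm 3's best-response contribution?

50

Others' total = 160. Contributing 50 brings total to 210 ≥ 200: gain V − κ_3 = 103.
Best response: 50.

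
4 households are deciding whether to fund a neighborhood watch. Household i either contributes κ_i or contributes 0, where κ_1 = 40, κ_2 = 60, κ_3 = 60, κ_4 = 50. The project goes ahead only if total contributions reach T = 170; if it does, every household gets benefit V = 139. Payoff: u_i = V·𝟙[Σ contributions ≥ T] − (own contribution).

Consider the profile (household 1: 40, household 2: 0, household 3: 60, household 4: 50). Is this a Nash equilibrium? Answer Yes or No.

No

Total = 150 < 170: not provided.
Household 1 (pledges 40, payoff -40): dropping to 0 → total 110, payoff 0. Profitable deviation.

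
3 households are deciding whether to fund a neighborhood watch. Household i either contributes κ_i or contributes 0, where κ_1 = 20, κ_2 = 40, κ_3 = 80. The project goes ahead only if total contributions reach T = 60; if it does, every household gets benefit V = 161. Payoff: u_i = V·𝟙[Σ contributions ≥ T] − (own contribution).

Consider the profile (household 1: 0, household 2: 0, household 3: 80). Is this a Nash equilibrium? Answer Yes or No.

Total = 80 ≥ 60: provided.
Household 1 (pledges 0, payoff 161): pledging 20 → total 100, payoff 141. No gain.
Household 2 (pledges 0, payoff 161): pledging 40 → total 120, payoff 121. No gain.
Household 3 (pledges 80, payoff 81): dropping to 0 → total 0, payoff 0. No gain.

Yes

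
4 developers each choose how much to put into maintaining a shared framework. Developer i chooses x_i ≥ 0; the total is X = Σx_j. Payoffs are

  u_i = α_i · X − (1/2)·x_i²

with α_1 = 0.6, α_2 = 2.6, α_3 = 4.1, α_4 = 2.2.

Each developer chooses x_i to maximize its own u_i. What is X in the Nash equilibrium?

9.5

Developer i's FOC: ∂u_i/∂x_i = α_i − x_i = 0, so x_i* = α_i.
NE contributions = (0.6, 2.6, 4.1, 2.2); X = 9.5.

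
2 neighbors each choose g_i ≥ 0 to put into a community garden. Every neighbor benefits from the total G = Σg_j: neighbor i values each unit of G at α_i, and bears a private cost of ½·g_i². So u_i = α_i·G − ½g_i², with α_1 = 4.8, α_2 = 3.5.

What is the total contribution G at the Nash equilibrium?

Neighbor i's FOC: ∂u_i/∂g_i = α_i − g_i = 0, so g_i* = α_i.
NE contributions = (4.8, 3.5); G = 8.3.

8.3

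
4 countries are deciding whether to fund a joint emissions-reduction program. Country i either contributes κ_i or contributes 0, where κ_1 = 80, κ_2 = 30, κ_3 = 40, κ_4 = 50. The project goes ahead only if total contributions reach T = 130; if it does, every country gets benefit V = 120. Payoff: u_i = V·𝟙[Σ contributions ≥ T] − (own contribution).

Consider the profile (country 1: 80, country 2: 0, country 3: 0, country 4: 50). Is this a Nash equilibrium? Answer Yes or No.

Total = 130 ≥ 130: provided.
Country 1 (pledges 80, payoff 40): dropping to 0 → total 50, payoff 0. No gain.
Country 2 (pledges 0, payoff 120): pledging 30 → total 160, payoff 90. No gain.
Country 3 (pledges 0, payoff 120): pledging 40 → total 170, payoff 80. No gain.
Country 4 (pledges 50, payoff 70): dropping to 0 → total 80, payoff 0. No gain.

Yes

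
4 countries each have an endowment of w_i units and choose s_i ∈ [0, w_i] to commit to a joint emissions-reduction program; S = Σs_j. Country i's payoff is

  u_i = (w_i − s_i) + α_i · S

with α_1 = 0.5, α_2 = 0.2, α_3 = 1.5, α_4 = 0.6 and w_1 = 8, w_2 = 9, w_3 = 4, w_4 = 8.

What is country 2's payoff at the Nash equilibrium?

∂u_i/∂s_i = α_i − 1, so country i contributes w_i if α_i > 1, else 0.
α_i > 1 for i ∈ {3}; NE contributions (0, 0, 4, 0), S = 4.
u_2 = (9 − 0) + 0.2·4 = 9.8.

9.8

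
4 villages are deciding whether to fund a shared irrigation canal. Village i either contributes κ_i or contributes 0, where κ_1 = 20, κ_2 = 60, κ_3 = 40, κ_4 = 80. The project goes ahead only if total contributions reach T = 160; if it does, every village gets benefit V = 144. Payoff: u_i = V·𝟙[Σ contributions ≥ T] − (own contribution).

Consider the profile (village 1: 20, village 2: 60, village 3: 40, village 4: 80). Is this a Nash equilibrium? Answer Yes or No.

No

Total = 200 ≥ 160: provided.
Village 1 (pledges 20, payoff 124): dropping to 0 → total 180, payoff 144. Profitable deviation.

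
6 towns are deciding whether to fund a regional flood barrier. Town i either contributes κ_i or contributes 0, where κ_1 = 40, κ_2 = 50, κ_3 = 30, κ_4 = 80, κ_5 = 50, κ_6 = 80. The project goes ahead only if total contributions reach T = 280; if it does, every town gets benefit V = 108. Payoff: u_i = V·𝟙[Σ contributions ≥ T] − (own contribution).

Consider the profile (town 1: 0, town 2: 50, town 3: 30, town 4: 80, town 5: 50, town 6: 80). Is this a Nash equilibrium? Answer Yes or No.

Total = 290 ≥ 280: provided.
Town 1 (pledges 0, payoff 108): pledging 40 → total 330, payoff 68. No gain.
Town 2 (pledges 50, payoff 58): dropping to 0 → total 240, payoff 0. No gain.
Town 3 (pledges 30, payoff 78): dropping to 0 → total 260, payoff 0. No gain.
Town 4 (pledges 80, payoff 28): dropping to 0 → total 210, payoff 0. No gain.
Town 5 (pledges 50, payoff 58): dropping to 0 → total 240, payoff 0. No gain.
Town 6 (pledges 80, payoff 28): dropping to 0 → total 210, payoff 0. No gain.

Yes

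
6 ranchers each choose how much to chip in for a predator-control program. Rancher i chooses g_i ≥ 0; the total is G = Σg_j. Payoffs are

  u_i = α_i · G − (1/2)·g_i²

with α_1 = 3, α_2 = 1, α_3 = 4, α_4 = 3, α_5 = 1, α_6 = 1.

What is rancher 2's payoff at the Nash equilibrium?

12.5

Rancher i's FOC: ∂u_i/∂g_i = α_i − g_i = 0, so g_i* = α_i.
NE contributions = (3, 1, 4, 3, 1, 1); G = 13.
u_2 = α_2·G − ½·(g_2)² = 1·13 − ½·1² = 12.5.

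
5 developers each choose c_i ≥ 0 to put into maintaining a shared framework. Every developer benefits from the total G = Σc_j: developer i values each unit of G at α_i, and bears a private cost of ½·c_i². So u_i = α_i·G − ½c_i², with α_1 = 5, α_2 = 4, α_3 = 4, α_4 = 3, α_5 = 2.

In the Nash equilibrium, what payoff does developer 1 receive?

Developer i's FOC: ∂u_i/∂c_i = α_i − c_i = 0, so c_i* = α_i.
NE contributions = (5, 4, 4, 3, 2); G = 18.
u_1 = α_1·G − ½·(c_1)² = 5·18 − ½·5² = 77.5.

77.5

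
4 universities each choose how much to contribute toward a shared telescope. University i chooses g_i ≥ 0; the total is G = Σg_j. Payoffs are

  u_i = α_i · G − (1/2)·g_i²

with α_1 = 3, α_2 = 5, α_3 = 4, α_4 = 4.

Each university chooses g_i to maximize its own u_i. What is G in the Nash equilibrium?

16

University i's FOC: ∂u_i/∂g_i = α_i − g_i = 0, so g_i* = α_i.
NE contributions = (3, 5, 4, 4); G = 16.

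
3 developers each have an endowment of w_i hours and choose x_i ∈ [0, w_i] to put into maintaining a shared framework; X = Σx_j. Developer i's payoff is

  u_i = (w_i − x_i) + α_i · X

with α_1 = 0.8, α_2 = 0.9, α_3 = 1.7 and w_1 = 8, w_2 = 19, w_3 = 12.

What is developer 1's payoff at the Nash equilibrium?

∂u_i/∂x_i = α_i − 1, so developer i contributes w_i if α_i > 1, else 0.
α_i > 1 for i ∈ {3}; NE contributions (0, 0, 12), X = 12.
u_1 = (8 − 0) + 0.8·12 = 17.6.

17.6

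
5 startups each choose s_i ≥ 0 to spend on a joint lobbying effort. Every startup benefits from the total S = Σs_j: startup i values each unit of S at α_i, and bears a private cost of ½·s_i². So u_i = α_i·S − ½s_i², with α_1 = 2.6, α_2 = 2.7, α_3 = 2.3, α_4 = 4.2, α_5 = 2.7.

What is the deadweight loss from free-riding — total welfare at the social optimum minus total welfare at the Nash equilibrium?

Startup i's FOC: ∂u_i/∂s_i = α_i − s_i = 0, so s_i* = α_i.
NE contributions = (2.6, 2.7, 2.3, 4.2, 2.7); S = 14.5.
W^NE = (Σα)·S − ½Σα_i² = 14.5² − ½·44.27 = 188.115.
Planner sets s_i = Σα_j = 14.5 for every i, so S^SO = 5·14.5 = 72.5.
W^SO = (Σα)·S^SO − ½·5·(Σα)² = (5/2)·14.5² = 525.625.
Deadweight loss = W^SO − W^NE = 337.51.

337.51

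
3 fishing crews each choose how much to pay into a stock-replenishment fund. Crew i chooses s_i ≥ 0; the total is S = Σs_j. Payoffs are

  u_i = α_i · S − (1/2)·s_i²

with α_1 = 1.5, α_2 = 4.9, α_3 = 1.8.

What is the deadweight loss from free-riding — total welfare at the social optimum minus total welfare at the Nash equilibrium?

48.37

Crew i's FOC: ∂u_i/∂s_i = α_i − s_i = 0, so s_i* = α_i.
NE contributions = (1.5, 4.9, 1.8); S = 8.2.
W^NE = (Σα)·S − ½Σα_i² = 8.2² − ½·29.5 = 52.49.
Planner sets s_i = Σα_j = 8.2 for every i, so S^SO = 3·8.2 = 24.6.
W^SO = (Σα)·S^SO − ½·3·(Σα)² = (3/2)·8.2² = 100.86.
Deadweight loss = W^SO − W^NE = 48.37.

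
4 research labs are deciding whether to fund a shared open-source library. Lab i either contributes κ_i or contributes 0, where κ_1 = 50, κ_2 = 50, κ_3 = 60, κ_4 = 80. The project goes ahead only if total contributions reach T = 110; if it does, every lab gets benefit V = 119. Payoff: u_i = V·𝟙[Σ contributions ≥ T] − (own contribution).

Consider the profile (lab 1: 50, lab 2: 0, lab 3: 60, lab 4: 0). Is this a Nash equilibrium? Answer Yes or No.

Total = 110 ≥ 110: provided.
Lab 1 (pledges 50, payoff 69): dropping to 0 → total 60, payoff 0. No gain.
Lab 2 (pledges 0, payoff 119): pledging 50 → total 160, payoff 69. No gain.
Lab 3 (pledges 60, payoff 59): dropping to 0 → total 50, payoff 0. No gain.
Lab 4 (pledges 0, payoff 119): pledging 80 → total 190, payoff 39. No gain.

Yes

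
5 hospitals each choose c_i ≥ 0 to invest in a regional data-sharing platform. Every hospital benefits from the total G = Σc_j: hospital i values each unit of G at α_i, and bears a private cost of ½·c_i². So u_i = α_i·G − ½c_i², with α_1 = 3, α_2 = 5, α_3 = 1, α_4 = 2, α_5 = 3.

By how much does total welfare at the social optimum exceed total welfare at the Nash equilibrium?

318

Hospital i's FOC: ∂u_i/∂c_i = α_i − c_i = 0, so c_i* = α_i.
NE contributions = (3, 5, 1, 2, 3); G = 14.
W^NE = (Σα)·G − ½Σα_i² = 14² − ½·48 = 172.
Planner sets c_i = Σα_j = 14 for every i, so G^SO = 5·14 = 70.
W^SO = (Σα)·G^SO − ½·5·(Σα)² = (5/2)·14² = 490.
Deadweight loss = W^SO − W^NE = 318.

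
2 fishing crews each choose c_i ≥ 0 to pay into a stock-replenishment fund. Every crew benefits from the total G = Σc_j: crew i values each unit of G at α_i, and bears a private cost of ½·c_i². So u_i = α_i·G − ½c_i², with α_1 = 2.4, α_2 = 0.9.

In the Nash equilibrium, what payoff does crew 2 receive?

Crew i's FOC: ∂u_i/∂c_i = α_i − c_i = 0, so c_i* = α_i.
NE contributions = (2.4, 0.9); G = 3.3.
u_2 = α_2·G − ½·(c_2)² = 0.9·3.3 − ½·0.9² = 2.565.

2.565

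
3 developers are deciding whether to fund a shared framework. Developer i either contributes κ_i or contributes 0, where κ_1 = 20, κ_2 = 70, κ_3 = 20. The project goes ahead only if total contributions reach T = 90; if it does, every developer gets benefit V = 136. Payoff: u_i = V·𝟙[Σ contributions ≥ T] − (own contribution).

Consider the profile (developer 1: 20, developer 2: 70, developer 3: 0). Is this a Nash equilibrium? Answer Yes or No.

Total = 90 ≥ 90: provided.
Developer 1 (pledges 20, payoff 116): dropping to 0 → total 70, payoff 0. No gain.
Developer 2 (pledges 70, payoff 66): dropping to 0 → total 20, payoff 0. No gain.
Developer 3 (pledges 0, payoff 136): pledging 20 → total 110, payoff 116. No gain.

Yes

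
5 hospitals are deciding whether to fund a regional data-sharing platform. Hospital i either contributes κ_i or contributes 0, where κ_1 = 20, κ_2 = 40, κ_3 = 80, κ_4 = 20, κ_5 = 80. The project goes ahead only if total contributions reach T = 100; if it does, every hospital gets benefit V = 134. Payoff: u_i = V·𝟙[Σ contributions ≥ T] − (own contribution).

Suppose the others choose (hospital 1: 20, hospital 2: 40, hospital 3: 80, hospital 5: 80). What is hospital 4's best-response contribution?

Others' total = 220 ≥ 100; contributing adds cost 20 for no extra benefit.
Best response: 0.

0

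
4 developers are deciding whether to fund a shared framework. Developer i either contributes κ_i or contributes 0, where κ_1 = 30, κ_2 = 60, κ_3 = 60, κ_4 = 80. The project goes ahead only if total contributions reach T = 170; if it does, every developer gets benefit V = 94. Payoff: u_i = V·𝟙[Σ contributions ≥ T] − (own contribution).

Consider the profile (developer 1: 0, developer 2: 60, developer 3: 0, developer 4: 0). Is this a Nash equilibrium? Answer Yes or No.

Total = 60 < 170: not provided.
Developer 1 (pledges 0, payoff 0): pledging 30 → total 90, payoff -30. No gain.
Developer 2 (pledges 60, payoff -60): dropping to 0 → total 0, payoff 0. Profitable deviation.

No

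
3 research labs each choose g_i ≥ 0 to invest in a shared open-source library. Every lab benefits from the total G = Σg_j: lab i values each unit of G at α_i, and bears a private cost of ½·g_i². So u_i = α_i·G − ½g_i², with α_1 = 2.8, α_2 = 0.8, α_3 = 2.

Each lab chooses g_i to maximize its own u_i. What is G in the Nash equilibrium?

5.6

Lab i's FOC: ∂u_i/∂g_i = α_i − g_i = 0, so g_i* = α_i.
NE contributions = (2.8, 0.8, 2); G = 5.6.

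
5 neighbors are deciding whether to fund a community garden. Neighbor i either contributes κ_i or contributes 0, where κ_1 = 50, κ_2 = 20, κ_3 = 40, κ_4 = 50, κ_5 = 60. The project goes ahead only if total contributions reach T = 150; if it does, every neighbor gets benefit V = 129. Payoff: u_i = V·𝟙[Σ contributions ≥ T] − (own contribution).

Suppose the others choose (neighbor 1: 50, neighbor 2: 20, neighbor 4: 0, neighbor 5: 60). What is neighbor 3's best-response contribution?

40

Others' total = 130. Contributing 40 brings total to 170 ≥ 150: gain V − κ_3 = 89.
Best response: 40.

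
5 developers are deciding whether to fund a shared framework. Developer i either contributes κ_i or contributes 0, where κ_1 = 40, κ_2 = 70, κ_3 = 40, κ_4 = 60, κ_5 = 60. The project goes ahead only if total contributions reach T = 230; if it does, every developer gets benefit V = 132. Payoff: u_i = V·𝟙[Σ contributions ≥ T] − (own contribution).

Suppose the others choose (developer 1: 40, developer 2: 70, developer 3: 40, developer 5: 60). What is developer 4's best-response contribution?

Others' total = 210. Contributing 60 brings total to 270 ≥ 230: gain V − κ_4 = 72.
Best response: 60.

60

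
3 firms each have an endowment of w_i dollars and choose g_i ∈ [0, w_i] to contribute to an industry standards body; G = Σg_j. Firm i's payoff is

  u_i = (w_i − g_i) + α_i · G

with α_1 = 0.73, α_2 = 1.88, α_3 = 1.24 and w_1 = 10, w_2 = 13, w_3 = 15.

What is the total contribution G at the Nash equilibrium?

28

∂u_i/∂g_i = α_i − 1, so firm i contributes w_i if α_i > 1, else 0.
α_i > 1 for i ∈ {2, 3}; NE contributions (0, 13, 15), G = 28.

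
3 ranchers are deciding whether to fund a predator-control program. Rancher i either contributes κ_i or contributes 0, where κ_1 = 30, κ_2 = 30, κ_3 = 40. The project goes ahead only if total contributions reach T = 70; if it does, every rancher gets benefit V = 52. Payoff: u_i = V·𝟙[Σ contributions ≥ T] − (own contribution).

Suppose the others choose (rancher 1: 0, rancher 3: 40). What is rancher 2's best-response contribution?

30

Others' total = 40. Contributing 30 brings total to 70 ≥ 70: gain V − κ_2 = 22.
Best response: 30.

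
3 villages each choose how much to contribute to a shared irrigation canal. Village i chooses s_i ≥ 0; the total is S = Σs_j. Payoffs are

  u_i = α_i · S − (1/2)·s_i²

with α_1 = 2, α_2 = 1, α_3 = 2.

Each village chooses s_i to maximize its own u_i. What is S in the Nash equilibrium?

5

Village i's FOC: ∂u_i/∂s_i = α_i − s_i = 0, so s_i* = α_i.
NE contributions = (2, 1, 2); S = 5.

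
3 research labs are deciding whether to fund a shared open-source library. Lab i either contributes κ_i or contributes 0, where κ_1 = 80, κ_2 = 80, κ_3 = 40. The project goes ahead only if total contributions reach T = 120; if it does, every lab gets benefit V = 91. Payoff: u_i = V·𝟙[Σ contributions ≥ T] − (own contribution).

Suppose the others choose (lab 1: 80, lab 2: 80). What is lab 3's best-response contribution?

0

Others' total = 160 ≥ 120; contributing adds cost 40 for no extra benefit.
Best response: 0.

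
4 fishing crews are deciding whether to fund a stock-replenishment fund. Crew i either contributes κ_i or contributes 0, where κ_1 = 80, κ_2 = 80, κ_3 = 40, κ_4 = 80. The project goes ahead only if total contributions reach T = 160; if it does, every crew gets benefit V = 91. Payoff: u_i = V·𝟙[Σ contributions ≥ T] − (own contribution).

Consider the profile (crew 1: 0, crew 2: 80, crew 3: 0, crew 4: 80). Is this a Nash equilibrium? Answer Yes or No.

Total = 160 ≥ 160: provided.
Crew 1 (pledges 0, payoff 91): pledging 80 → total 240, payoff 11. No gain.
Crew 2 (pledges 80, payoff 11): dropping to 0 → total 80, payoff 0. No gain.
Crew 3 (pledges 0, payoff 91): pledging 40 → total 200, payoff 51. No gain.
Crew 4 (pledges 80, payoff 11): dropping to 0 → total 80, payoff 0. No gain.

Yes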